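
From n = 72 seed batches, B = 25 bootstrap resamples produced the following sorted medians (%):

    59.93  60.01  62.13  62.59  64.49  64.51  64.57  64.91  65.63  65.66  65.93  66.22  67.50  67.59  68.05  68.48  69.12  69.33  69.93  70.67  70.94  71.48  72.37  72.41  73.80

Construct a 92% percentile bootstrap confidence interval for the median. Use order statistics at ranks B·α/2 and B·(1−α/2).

α = 0.08; lower rank = 25 × 0.040 = 1; upper rank = 25 × 0.960 = 24.
The 1st smallest replicate is 59.93; the 24th is 72.41.

(59.93, 72.41)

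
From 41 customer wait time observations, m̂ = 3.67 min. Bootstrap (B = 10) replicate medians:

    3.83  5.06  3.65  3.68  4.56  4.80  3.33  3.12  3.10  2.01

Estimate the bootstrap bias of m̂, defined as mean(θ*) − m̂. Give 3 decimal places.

mean(θ*) = (3.83 + 5.06 + 3.65 + 3.68 + 4.56 + 4.80 + 3.33 + 3.12 + 3.10 + 2.01) / 10 = 3.7140
bias = 3.7140 − 3.67

bias = +0.044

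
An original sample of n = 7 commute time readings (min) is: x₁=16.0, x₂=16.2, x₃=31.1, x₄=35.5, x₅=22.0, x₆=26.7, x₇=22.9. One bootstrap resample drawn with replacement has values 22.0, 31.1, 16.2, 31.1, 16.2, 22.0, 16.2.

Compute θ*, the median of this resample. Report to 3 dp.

θ* = 22.000

Sorted: 16.2, 16.2, 16.2, 22.0, 22.0, 31.1, 31.1
Median = middle value = 22.000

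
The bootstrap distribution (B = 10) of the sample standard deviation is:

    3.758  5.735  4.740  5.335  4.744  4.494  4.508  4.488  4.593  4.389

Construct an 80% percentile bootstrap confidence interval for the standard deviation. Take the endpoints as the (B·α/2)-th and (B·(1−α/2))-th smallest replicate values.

(3.758, 5.335)

Sorted replicates: 3.758, 4.389, 4.488, 4.494, 4.508, 4.593, 4.740, 4.744, 5.335, 5.735
α = 0.20; lower rank = 10 × 0.100 = 1; upper rank = 10 × 0.900 = 9.
The 1st smallest replicate is 3.758; the 9th is 5.335.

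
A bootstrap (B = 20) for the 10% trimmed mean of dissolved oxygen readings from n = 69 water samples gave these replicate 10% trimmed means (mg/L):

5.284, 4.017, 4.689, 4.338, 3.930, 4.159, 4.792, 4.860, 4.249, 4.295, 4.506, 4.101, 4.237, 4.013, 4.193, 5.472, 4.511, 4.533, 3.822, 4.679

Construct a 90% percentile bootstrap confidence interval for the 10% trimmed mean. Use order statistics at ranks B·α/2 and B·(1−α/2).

Sorted replicates: 3.822, 3.930, 4.013, 4.017, 4.101, 4.159, 4.193, 4.237, 4.249, 4.295, 4.338, 4.506, 4.511, 4.533, 4.679, 4.689, 4.792, 4.860, 5.284, 5.472
α = 0.10; lower rank = 20 × 0.050 = 1; upper rank = 20 × 0.950 = 19.
The 1st smallest replicate is 3.822; the 19th is 5.284.

(3.822, 5.284)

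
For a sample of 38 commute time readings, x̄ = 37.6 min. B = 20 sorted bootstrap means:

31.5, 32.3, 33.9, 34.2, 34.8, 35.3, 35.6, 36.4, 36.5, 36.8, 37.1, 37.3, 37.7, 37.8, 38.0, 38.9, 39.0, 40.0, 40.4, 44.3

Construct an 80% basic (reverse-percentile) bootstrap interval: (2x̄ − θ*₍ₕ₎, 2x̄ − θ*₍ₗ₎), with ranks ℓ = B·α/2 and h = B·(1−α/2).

(35.2, 42.9)

Percentile endpoints at ranks 2 and 18: θ*₍2₎ = 32.3, θ*₍18₎ = 40.0.
Basic interval reflects these around x̄:
  lower = 2 × 37.6 − 40.0 = 35.2
  upper = 2 × 37.6 − 32.3 = 42.9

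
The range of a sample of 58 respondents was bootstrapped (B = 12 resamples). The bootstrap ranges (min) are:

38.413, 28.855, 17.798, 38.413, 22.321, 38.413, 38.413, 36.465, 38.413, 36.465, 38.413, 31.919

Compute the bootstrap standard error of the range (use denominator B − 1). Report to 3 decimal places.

Bootstrap SE is the standard deviation of the 12 replicate ranges.
Mean of replicates: (38.413 + 28.855 + 17.798 + 38.413 + 22.321 + 38.413 + 38.413 + 36.465 + 38.413 + 36.465 + 38.413 + 31.919) / 12 = 404.3010 / 12 = 33.6917
Sum of squared deviations: (+4.7212)² + (−4.8367)² + (−15.8938)² + (+4.7212)² + (−11.3707)² + (+4.7212)² + (+4.7212)² + (+2.7733)² + (+4.7212)² + (+2.7733)² + (+4.7212)² + (−1.7727)² = 557.5651
Variance = 557.5651 / 11 = 50.6877
SE* = √50.6877

SE* = 7.120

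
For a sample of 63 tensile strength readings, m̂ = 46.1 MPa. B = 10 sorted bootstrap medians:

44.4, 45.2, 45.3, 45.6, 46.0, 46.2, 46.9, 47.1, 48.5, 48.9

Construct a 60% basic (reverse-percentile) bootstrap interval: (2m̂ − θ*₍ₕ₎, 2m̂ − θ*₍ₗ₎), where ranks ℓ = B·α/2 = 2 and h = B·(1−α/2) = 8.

(45.1, 47.0)

Percentile endpoints at ranks 2 and 8: θ*₍2₎ = 45.2, θ*₍8₎ = 47.1.
Basic interval reflects these around m̂:
  lower = 2 × 46.1 − 47.1 = 45.1
  upper = 2 × 46.1 − 45.2 = 47.0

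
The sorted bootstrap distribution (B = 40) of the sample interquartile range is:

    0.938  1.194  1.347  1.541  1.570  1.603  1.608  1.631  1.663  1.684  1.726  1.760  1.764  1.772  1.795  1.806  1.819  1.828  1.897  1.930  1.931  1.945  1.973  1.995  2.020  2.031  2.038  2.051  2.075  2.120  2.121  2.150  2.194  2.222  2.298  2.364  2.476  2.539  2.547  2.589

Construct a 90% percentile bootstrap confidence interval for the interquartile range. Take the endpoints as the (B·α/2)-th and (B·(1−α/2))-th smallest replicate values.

(1.194, 2.539)

α = 0.10; lower rank = 40 × 0.050 = 2; upper rank = 40 × 0.950 = 38.
The 2nd smallest replicate is 1.194; the 38th is 2.539.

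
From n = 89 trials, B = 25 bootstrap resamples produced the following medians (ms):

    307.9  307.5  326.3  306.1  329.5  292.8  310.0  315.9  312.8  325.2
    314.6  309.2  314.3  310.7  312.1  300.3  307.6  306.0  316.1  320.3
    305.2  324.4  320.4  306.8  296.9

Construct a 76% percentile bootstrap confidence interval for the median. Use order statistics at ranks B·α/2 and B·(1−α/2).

Sorted replicates: 292.8, 296.9, 300.3, 305.2, 306.0, 306.1, 306.8, 307.5, 307.6, 307.9, 309.2, 310.0, 310.7, 312.1, 312.8, 314.3, 314.6, 315.9, 316.1, 320.3, 320.4, 324.4, 325.2, 326.3, 329.5
α = 0.24; lower rank = 25 × 0.120 = 3; upper rank = 25 × 0.880 = 22.
The 3rd smallest replicate is 300.3; the 22nd is 324.4.

(300.3, 324.4)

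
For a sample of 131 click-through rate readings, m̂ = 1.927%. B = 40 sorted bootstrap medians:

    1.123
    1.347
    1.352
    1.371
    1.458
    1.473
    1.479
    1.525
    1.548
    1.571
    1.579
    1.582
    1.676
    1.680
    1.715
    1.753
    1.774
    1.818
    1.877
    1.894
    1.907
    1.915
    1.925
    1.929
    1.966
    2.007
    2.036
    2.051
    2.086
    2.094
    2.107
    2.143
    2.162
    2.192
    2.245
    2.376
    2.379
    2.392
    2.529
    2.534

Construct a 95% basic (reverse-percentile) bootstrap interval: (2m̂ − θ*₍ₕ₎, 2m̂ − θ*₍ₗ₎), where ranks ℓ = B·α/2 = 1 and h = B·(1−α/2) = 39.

Percentile endpoints at ranks 1 and 39: θ*₍1₎ = 1.123, θ*₍39₎ = 2.529.
Basic interval reflects these around m̂:
  lower = 2 × 1.927 − 2.529 = 1.325
  upper = 2 × 1.927 − 1.123 = 2.731

(1.325, 2.731)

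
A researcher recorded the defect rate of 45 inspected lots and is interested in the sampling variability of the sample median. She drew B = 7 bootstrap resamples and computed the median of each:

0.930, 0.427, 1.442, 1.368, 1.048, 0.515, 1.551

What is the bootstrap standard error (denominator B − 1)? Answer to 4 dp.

Bootstrap SE is the standard deviation of the 7 replicate medians.
Mean of replicates: (0.930 + 0.427 + 1.442 + 1.368 + 1.048 + 0.515 + 1.551) / 7 = 7.28100 / 7 = 1.04014
Sum of squared deviations: (−0.11014)² + (−0.61314)² + (+0.40186)² + (+0.32786)² + (+0.00786)² + (−0.52514)² + (+0.51086)² = 1.19387
Variance = 1.19387 / 6 = 0.19898
SE* = √0.19898

SE* = 0.4461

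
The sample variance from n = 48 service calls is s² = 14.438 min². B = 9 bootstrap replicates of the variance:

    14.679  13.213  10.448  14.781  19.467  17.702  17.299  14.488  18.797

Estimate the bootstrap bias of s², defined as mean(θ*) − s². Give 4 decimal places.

mean(θ*) = (14.679 + 13.213 + 10.448 + 14.781 + 19.467 + 17.702 + 17.299 + 14.488 + 18.797) / 9 = 15.65267
bias = 15.65267 − 14.438

bias = +1.2147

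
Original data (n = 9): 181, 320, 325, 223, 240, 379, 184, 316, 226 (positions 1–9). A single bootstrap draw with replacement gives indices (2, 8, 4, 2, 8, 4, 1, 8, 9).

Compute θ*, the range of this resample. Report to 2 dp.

θ* = 139.00

Resample values: 320, 316, 223, 320, 316, 223, 181, 316, 226.
Range = 320 − 181 = 139.00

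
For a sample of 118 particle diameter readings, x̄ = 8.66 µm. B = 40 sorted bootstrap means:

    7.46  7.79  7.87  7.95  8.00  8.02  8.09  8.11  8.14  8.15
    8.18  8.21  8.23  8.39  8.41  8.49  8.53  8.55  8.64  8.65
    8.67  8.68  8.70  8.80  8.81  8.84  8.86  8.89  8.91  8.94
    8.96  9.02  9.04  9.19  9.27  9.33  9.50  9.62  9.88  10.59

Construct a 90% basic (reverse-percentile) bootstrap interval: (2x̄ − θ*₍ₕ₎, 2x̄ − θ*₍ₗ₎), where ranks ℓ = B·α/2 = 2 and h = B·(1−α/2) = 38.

(7.70, 9.53)

Percentile endpoints at ranks 2 and 38: θ*₍2₎ = 7.79, θ*₍38₎ = 9.62.
Basic interval reflects these around x̄:
  lower = 2 × 8.66 − 9.62 = 7.70
  upper = 2 × 8.66 − 7.79 = 9.53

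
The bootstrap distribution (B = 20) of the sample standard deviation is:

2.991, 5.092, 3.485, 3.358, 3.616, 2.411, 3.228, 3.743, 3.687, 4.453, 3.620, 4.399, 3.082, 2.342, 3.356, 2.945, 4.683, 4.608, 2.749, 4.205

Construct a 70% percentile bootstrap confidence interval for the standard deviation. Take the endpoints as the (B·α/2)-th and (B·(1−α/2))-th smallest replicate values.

Sorted replicates: 2.342, 2.411, 2.749, 2.945, 2.991, 3.082, 3.228, 3.356, 3.358, 3.485, 3.616, 3.620, 3.687, 3.743, 4.205, 4.399, 4.453, 4.608, 4.683, 5.092
α = 0.30; lower rank = 20 × 0.150 = 3; upper rank = 20 × 0.850 = 17.
The 3rd smallest replicate is 2.749; the 17th is 4.453.

(2.749, 4.453)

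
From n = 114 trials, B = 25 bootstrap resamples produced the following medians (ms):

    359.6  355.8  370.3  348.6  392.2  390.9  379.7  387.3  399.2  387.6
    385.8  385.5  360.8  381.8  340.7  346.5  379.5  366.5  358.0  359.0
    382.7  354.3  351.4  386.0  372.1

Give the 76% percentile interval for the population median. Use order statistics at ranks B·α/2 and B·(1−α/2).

(348.6, 387.6)

Sorted replicates: 340.7, 346.5, 348.6, 351.4, 354.3, 355.8, 358.0, 359.0, 359.6, 360.8, 366.5, 370.3, 372.1, 379.5, 379.7, 381.8, 382.7, 385.5, 385.8, 386.0, 387.3, 387.6, 390.9, 392.2, 399.2
α = 0.24; lower rank = 25 × 0.120 = 3; upper rank = 25 × 0.880 = 22.
The 3rd smallest replicate is 348.6; the 22nd is 387.6.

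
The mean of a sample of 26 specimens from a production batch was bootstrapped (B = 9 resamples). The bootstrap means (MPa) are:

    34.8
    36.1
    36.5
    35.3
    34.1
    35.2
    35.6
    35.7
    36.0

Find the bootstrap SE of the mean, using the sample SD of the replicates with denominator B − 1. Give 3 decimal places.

SE* = 0.728

Bootstrap SE is the standard deviation of the 9 replicate means.
Mean of replicates: (34.8 + 36.1 + 36.5 + 35.3 + 34.1 + 35.2 + 35.6 + 35.7 + 36.0) / 9 = 319.3000 / 9 = 35.4778
Sum of squared deviations: (−0.6778)² + (+0.6222)² + (+1.0222)² + (−0.1778)² + (−1.3778)² + (−0.2778)² + (+0.1222)² + (+0.2222)² + (+0.5222)² = 4.2356
Variance = 4.2356 / 8 = 0.5294
SE* = √0.5294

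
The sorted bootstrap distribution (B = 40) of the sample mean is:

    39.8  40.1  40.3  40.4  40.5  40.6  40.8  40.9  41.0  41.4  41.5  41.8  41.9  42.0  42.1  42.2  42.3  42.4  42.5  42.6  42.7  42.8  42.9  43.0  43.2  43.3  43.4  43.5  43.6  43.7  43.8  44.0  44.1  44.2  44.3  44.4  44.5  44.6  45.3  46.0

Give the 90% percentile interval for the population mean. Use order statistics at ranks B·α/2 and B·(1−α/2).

(40.1, 44.6)

α = 0.10; lower rank = 40 × 0.050 = 2; upper rank = 40 × 0.950 = 38.
The 2nd smallest replicate is 40.1; the 38th is 44.6.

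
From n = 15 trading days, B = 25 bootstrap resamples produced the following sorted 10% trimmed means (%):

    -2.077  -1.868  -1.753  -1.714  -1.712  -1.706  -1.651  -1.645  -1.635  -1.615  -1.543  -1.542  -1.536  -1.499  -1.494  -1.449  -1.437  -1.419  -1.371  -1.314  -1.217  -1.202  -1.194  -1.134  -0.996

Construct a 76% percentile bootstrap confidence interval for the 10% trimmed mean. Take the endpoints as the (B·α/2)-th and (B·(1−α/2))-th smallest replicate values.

(-1.753, -1.202)

α = 0.24; lower rank = 25 × 0.120 = 3; upper rank = 25 × 0.880 = 22.
The 3rd smallest replicate is -1.753; the 22nd is -1.202.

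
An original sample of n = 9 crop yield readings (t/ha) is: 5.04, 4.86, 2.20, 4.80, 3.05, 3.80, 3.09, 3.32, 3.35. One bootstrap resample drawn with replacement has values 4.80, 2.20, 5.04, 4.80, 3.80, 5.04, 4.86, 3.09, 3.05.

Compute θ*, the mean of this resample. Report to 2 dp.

θ* = 4.08

Mean = (4.80 + 2.20 + 5.04 + 4.80 + 3.80 + 5.04 + 4.86 + 3.09 + 3.05) / 9 = 36.680 / 9 = 4.08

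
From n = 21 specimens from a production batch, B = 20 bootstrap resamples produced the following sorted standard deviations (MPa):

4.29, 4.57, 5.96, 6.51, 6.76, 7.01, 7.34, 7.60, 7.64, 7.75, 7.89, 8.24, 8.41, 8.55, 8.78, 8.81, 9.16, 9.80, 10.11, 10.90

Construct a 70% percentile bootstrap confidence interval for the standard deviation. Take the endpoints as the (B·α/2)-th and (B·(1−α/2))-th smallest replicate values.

α = 0.30; lower rank = 20 × 0.150 = 3; upper rank = 20 × 0.850 = 17.
The 3rd smallest replicate is 5.96; the 17th is 9.16.

(5.96, 9.16)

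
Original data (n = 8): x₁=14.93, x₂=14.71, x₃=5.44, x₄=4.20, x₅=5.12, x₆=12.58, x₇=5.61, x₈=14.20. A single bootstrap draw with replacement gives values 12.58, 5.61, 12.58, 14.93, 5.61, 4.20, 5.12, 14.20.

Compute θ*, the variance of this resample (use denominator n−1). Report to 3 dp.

θ* = 21.131

Mean = 9.3537; sum of squared deviations = 147.9152
s² = 147.9152 / 7 = 21.1307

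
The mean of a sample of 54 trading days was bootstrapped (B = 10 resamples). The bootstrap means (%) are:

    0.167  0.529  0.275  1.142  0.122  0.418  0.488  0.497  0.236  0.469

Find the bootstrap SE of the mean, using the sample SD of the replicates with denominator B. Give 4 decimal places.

SE* = 0.2742

Bootstrap SE is the standard deviation of the 10 replicate means.
Mean of replicates: (0.167 + 0.529 + 0.275 + 1.142 + 0.122 + 0.418 + 0.488 + 0.497 + 0.236 + 0.469) / 10 = 4.34300 / 10 = 0.43430
Sum of squared deviations: (−0.26730)² + (+0.09470)² + (−0.15930)² + (+0.70770)² + (−0.31230)² + (−0.01630)² + (+0.05370)² + (+0.06270)² + (−0.19830)² + (+0.03470)² = 0.75177
Variance = 0.75177 / 10 = 0.07518
SE* = √0.07518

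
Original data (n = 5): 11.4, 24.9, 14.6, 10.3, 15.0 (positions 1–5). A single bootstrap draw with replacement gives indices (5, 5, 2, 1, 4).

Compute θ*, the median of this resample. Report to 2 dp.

θ* = 15.00

Resample values: 15.0, 15.0, 24.9, 11.4, 10.3.
Sorted: 10.3, 11.4, 15.0, 15.0, 24.9
Median = middle value = 15.00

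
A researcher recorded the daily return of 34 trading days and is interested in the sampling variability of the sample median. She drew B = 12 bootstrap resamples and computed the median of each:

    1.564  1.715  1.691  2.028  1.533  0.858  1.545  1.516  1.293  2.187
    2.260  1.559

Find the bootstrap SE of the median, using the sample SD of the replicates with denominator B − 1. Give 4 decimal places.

SE* = 0.3840

Bootstrap SE is the standard deviation of the 12 replicate medians.
Mean of replicates: (1.564 + 1.715 + 1.691 + 2.028 + 1.533 + 0.858 + 1.545 + 1.516 + 1.293 + 2.187 + 2.260 + 1.559) / 12 = 19.74900 / 12 = 1.64575
Sum of squared deviations: (−0.08175)² + (+0.06925)² + (+0.04525)² + (+0.38225)² + (−0.11275)² + (−0.78775)² + (−0.10075)² + (−0.12975)² + (−0.35275)² + (+0.54125)² + (+0.61425)² + (−0.08675)² = 1.62210
Variance = 1.62210 / 11 = 0.14746
SE* = √0.14746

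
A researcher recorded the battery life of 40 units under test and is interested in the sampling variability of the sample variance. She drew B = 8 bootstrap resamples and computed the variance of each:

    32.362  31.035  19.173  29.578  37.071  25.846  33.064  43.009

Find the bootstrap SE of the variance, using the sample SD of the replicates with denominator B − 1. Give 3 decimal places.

SE* = 7.116

Bootstrap SE is the standard deviation of the 8 replicate variances.
Mean of replicates: (32.362 + 31.035 + 19.173 + 29.578 + 37.071 + 25.846 + 33.064 + 43.009) / 8 = 251.1380 / 8 = 31.3923
Sum of squared deviations: (+0.9698)² + (−0.3573)² + (−12.2193)² + (−1.8143)² + (+5.6787)² + (−5.5463)² + (+1.6717)² + (+11.6167)² = 354.4223
Variance = 354.4223 / 7 = 50.6318
SE* = √50.6318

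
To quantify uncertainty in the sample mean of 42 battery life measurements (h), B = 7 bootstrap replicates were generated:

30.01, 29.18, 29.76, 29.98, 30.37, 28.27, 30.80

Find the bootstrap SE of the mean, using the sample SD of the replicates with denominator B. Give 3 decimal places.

SE* = 0.767

Bootstrap SE is the standard deviation of the 7 replicate means.
Mean of replicates: (30.01 + 29.18 + 29.76 + 29.98 + 30.37 + 28.27 + 30.80) / 7 = 208.3700 / 7 = 29.7671
Sum of squared deviations: (+0.2429)² + (−0.5871)² + (−0.0071)² + (+0.2129)² + (+0.6029)² + (−1.4971)² + (+1.0329)² = 4.1207
Variance = 4.1207 / 7 = 0.5887
SE* = √0.5887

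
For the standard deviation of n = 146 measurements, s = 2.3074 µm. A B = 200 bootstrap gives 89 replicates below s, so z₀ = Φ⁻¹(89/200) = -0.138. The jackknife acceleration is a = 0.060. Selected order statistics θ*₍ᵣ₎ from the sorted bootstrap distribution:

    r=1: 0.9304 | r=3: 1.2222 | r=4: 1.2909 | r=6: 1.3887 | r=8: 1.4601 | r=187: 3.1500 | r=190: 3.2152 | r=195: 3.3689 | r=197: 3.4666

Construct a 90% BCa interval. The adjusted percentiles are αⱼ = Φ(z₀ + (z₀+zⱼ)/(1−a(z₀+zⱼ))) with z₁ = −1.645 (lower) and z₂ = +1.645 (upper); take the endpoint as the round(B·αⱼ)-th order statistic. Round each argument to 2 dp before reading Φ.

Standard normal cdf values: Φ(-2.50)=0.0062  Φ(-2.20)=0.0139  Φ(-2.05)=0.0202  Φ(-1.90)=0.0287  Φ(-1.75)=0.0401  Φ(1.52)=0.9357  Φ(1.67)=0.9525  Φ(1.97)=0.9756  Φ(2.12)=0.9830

(1.4601, 3.1500)

Lower: z₀ + z₁ = -0.138 + (-1.645) = -1.783; 1 − a(z₀+z₁) = 1 − (0.060)(-1.783) = 1.1070; argument = -0.138 + (-1.783)/1.1070 = -1.7487 → -1.75.
α₁ = Φ(-1.75) = 0.0401; rank = round(200 × 0.0401) = 8; θ*₍8₎ = 1.4601.
Upper: z₀ + z₂ = 1.507; 1 − a(z₀+z₂) = 0.9096; argument = 1.5188 → 1.52; α₂ = 0.9357; rank = 187; θ*₍187₎ = 3.1500.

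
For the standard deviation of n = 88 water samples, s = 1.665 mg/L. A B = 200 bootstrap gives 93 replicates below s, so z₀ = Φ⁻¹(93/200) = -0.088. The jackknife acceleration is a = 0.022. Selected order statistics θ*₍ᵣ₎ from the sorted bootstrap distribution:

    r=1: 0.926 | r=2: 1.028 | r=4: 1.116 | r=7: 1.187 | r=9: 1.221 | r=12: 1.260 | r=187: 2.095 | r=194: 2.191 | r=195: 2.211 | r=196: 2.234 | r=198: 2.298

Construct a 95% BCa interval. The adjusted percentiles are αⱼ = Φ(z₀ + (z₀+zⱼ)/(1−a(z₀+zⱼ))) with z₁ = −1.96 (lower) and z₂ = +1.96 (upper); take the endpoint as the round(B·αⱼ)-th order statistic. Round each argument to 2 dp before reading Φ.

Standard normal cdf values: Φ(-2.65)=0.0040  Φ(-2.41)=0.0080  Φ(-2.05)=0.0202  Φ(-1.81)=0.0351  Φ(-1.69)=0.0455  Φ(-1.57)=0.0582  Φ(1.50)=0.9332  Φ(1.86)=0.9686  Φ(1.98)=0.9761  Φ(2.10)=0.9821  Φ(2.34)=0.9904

Lower: z₀ + z₁ = -0.088 + (-1.960) = -2.048; 1 − a(z₀+z₁) = 1 − (0.022)(-2.048) = 1.0451; argument = -0.088 + (-2.048)/1.0451 = -2.0477 → -2.05.
α₁ = Φ(-2.05) = 0.0202; rank = round(200 × 0.0202) = 4; θ*₍4₎ = 1.116.
Upper: z₀ + z₂ = 1.872; 1 − a(z₀+z₂) = 0.9588; argument = 1.8644 → 1.86; α₂ = 0.9686; rank = 194; θ*₍194₎ = 2.191.

(1.116, 2.191)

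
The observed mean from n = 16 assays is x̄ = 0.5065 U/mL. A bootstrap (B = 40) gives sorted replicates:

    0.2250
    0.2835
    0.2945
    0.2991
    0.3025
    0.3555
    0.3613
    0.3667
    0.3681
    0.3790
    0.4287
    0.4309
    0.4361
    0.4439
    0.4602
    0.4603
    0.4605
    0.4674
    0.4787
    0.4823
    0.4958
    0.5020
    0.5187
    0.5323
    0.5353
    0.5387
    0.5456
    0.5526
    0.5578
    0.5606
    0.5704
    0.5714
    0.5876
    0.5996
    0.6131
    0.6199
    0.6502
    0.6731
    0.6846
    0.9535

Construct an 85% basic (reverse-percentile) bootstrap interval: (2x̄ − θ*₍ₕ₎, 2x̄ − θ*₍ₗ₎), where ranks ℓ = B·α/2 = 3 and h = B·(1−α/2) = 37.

Percentile endpoints at ranks 3 and 37: θ*₍3₎ = 0.2945, θ*₍37₎ = 0.6502.
Basic interval reflects these around x̄:
  lower = 2 × 0.5065 − 0.6502 = 0.3628
  upper = 2 × 0.5065 − 0.2945 = 0.7185

(0.3628, 0.7185)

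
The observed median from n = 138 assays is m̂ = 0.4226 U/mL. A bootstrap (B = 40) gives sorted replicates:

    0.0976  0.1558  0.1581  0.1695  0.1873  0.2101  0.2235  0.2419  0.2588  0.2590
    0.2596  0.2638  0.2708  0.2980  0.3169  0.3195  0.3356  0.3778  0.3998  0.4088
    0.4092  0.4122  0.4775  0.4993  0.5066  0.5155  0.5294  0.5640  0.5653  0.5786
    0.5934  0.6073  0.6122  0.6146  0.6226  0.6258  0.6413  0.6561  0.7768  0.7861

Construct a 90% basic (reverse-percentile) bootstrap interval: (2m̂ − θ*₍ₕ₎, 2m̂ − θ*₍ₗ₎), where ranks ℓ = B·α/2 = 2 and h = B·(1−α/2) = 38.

(0.1891, 0.6894)

Percentile endpoints at ranks 2 and 38: θ*₍2₎ = 0.1558, θ*₍38₎ = 0.6561.
Basic interval reflects these around m̂:
  lower = 2 × 0.4226 − 0.6561 = 0.1891
  upper = 2 × 0.4226 − 0.1558 = 0.6894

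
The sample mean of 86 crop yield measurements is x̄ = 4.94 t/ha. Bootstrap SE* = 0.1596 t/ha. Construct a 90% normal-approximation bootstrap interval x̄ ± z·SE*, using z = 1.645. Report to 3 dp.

(4.677, 5.203)

Margin = 1.645 × 0.1596 = 0.2625
Interval: 4.94 ± 0.2625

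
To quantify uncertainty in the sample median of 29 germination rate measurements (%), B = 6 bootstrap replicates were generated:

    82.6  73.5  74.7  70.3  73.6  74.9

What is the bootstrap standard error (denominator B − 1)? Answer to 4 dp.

Bootstrap SE is the standard deviation of the 6 replicate medians.
Mean of replicates: (82.6 + 73.5 + 74.7 + 70.3 + 73.6 + 74.9) / 6 = 449.60000 / 6 = 74.93333
Sum of squared deviations: (+7.66667)² + (−1.43333)² + (−0.23333)² + (−4.63333)² + (−1.33333)² + (−0.03333)² = 84.13333
Variance = 84.13333 / 5 = 16.82667
SE* = √16.82667

SE* = 4.1020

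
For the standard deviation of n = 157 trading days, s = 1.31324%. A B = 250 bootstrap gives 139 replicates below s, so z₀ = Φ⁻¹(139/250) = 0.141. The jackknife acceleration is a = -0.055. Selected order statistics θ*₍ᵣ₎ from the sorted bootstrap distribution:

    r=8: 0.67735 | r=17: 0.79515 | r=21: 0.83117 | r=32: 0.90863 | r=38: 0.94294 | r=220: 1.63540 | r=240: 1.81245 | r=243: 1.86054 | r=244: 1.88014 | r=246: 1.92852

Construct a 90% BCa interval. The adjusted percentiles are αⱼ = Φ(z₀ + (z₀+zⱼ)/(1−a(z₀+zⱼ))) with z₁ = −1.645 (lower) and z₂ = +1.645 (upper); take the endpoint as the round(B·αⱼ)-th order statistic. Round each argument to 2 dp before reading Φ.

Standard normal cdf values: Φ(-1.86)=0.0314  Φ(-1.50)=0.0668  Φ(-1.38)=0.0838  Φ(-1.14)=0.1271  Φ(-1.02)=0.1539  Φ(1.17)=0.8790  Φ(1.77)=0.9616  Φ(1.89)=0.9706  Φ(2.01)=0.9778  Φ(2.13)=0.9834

(0.79515, 1.81245)

Lower: z₀ + z₁ = 0.141 + (-1.645) = -1.504; 1 − a(z₀+z₁) = 1 − (-0.055)(-1.504) = 0.9173; argument = 0.141 + (-1.504)/0.9173 = -1.4986 → -1.50.
α₁ = Φ(-1.50) = 0.0668; rank = round(250 × 0.0668) = 17; θ*₍17₎ = 0.79515.
Upper: z₀ + z₂ = 1.786; 1 − a(z₀+z₂) = 1.0982; argument = 1.7673 → 1.77; α₂ = 0.9616; rank = 240; θ*₍240₎ = 1.81245.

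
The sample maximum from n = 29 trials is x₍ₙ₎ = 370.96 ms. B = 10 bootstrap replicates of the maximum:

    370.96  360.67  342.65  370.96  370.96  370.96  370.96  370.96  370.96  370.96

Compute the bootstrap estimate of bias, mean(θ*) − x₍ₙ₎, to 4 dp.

bias = −3.8600

mean(θ*) = (370.96 + 360.67 + 342.65 + 370.96 + 370.96 + 370.96 + 370.96 + 370.96 + 370.96 + 370.96) / 10 = 367.10000
bias = 367.10000 − 370.96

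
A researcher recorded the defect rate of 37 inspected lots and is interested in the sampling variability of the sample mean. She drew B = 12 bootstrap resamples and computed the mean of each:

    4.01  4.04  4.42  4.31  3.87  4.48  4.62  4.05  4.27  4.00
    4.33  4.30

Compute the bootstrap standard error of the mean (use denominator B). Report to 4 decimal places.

SE* = 0.2185

Bootstrap SE is the standard deviation of the 12 replicate means.
Mean of replicates: (4.01 + 4.04 + 4.42 + 4.31 + 3.87 + 4.48 + 4.62 + 4.05 + 4.27 + 4.00 + 4.33 + 4.30) / 12 = 50.70000 / 12 = 4.22500
Sum of squared deviations: (−0.21500)² + (−0.18500)² + (+0.19500)² + (+0.08500)² + (−0.35500)² + (+0.25500)² + (+0.39500)² + (−0.17500)² + (+0.04500)² + (−0.22500)² + (+0.10500)² + (+0.07500)² = 0.57270
Variance = 0.57270 / 12 = 0.04773
SE* = √0.04773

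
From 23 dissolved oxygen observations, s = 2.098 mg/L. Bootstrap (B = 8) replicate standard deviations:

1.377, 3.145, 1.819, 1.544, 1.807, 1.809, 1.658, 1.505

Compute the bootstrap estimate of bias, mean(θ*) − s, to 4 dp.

bias = −0.2650

mean(θ*) = (1.377 + 3.145 + 1.819 + 1.544 + 1.807 + 1.809 + 1.658 + 1.505) / 8 = 1.83300
bias = 1.83300 − 2.098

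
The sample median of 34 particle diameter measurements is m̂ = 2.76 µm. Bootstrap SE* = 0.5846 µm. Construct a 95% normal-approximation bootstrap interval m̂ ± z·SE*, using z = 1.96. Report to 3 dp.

(1.614, 3.906)

Margin = 1.96 × 0.5846 = 1.1458
Interval: 2.76 ± 1.1458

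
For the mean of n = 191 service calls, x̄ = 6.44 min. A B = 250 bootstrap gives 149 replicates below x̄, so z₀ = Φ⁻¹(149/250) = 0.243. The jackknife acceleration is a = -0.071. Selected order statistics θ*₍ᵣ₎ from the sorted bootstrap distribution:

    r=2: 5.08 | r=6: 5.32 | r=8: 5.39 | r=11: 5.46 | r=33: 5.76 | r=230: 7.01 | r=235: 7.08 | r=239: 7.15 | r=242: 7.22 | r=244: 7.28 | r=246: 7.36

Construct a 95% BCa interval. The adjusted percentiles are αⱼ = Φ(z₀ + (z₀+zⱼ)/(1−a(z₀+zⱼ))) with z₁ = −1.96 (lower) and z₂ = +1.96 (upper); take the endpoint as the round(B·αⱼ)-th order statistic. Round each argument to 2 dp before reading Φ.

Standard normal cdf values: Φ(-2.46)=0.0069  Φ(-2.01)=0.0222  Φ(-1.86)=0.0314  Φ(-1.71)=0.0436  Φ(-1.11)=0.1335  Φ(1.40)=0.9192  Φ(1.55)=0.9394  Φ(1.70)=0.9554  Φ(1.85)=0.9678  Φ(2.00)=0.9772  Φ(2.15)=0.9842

Lower: z₀ + z₁ = 0.243 + (-1.960) = -1.717; 1 − a(z₀+z₁) = 1 − (-0.071)(-1.717) = 0.8781; argument = 0.243 + (-1.717)/0.8781 = -1.7124 → -1.71.
α₁ = Φ(-1.71) = 0.0436; rank = round(250 × 0.0436) = 11; θ*₍11₎ = 5.46.
Upper: z₀ + z₂ = 2.203; 1 − a(z₀+z₂) = 1.1564; argument = 2.1480 → 2.15; α₂ = 0.9842; rank = 246; θ*₍246₎ = 7.36.

(5.46, 7.36)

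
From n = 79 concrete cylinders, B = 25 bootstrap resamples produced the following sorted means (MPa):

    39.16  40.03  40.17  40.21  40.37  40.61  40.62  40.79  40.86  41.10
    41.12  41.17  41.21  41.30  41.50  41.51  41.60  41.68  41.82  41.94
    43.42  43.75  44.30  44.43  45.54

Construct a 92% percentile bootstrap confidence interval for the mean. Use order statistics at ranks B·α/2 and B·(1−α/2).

(39.16, 44.43)

α = 0.08; lower rank = 25 × 0.040 = 1; upper rank = 25 × 0.960 = 24.
The 1st smallest replicate is 39.16; the 24th is 44.43.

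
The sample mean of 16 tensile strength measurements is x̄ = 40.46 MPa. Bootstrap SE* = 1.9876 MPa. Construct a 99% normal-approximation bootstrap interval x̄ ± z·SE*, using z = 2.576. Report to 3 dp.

(35.340, 45.580)

Margin = 2.576 × 1.9876 = 5.1201
Interval: 40.46 ± 5.1201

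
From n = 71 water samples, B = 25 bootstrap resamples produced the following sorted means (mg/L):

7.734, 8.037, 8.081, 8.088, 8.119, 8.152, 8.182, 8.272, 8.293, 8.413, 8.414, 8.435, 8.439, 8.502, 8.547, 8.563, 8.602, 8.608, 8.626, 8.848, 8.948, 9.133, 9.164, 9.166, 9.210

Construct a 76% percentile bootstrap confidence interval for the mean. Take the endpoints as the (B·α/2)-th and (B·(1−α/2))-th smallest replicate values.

(8.081, 9.133)

α = 0.24; lower rank = 25 × 0.120 = 3; upper rank = 25 × 0.880 = 22.
The 3rd smallest replicate is 8.081; the 22nd is 9.133.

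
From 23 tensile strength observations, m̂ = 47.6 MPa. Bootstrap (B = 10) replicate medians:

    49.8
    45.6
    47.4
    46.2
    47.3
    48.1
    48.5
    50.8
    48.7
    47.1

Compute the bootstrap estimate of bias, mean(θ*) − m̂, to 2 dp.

bias = +0.35

mean(θ*) = (49.8 + 45.6 + 47.4 + 46.2 + 47.3 + 48.1 + 48.5 + 50.8 + 48.7 + 47.1) / 10 = 47.950
bias = 47.950 − 47.6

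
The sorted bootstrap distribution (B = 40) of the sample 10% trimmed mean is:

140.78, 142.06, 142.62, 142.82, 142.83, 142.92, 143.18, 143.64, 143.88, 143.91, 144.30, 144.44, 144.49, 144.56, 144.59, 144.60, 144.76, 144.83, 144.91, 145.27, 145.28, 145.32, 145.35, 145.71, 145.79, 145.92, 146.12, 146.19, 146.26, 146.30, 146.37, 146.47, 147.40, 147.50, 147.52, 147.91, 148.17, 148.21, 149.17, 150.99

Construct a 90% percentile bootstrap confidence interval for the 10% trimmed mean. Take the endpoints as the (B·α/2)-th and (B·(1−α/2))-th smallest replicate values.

α = 0.10; lower rank = 40 × 0.050 = 2; upper rank = 40 × 0.950 = 38.
The 2nd smallest replicate is 142.06; the 38th is 148.21.

(142.06, 148.21)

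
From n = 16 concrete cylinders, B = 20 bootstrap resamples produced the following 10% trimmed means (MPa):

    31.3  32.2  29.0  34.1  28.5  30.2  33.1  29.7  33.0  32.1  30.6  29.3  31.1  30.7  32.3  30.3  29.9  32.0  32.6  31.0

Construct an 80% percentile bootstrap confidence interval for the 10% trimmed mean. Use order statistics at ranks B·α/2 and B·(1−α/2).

Sorted replicates: 28.5, 29.0, 29.3, 29.7, 29.9, 30.2, 30.3, 30.6, 30.7, 31.0, 31.1, 31.3, 32.0, 32.1, 32.2, 32.3, 32.6, 33.0, 33.1, 34.1
α = 0.20; lower rank = 20 × 0.100 = 2; upper rank = 20 × 0.900 = 18.
The 2nd smallest replicate is 29.0; the 18th is 33.0.

(29.0, 33.0)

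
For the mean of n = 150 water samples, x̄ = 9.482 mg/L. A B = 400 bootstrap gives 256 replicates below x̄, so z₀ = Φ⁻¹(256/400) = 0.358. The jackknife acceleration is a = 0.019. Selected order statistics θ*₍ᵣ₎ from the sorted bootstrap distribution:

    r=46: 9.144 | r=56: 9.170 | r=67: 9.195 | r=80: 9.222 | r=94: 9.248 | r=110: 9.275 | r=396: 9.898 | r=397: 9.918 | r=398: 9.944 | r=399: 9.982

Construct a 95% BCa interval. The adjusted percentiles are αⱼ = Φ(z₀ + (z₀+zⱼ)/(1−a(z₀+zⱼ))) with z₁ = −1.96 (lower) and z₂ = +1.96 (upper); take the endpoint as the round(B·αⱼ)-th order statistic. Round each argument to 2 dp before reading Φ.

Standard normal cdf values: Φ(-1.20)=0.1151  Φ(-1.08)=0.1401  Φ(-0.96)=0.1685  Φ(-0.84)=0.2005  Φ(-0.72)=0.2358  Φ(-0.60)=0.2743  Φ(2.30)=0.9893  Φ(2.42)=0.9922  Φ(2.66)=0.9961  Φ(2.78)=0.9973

Lower: z₀ + z₁ = 0.358 + (-1.960) = -1.602; 1 − a(z₀+z₁) = 1 − (0.019)(-1.602) = 1.0304; argument = 0.358 + (-1.602)/1.0304 = -1.1967 → -1.20.
α₁ = Φ(-1.20) = 0.1151; rank = round(400 × 0.1151) = 46; θ*₍46₎ = 9.144.
Upper: z₀ + z₂ = 2.318; 1 − a(z₀+z₂) = 0.9560; argument = 2.7828 → 2.78; α₂ = 0.9973; rank = 399; θ*₍399₎ = 9.982.

(9.144, 9.982)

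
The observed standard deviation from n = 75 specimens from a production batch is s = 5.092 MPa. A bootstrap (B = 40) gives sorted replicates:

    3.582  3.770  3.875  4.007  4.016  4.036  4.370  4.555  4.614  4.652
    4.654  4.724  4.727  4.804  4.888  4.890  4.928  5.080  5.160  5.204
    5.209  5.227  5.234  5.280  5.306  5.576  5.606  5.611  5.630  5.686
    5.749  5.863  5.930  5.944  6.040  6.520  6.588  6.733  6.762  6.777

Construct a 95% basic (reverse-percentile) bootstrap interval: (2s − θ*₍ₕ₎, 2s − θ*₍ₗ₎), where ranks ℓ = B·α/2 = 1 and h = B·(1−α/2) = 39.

Percentile endpoints at ranks 1 and 39: θ*₍1₎ = 3.582, θ*₍39₎ = 6.762.
Basic interval reflects these around s:
  lower = 2 × 5.092 − 6.762 = 3.422
  upper = 2 × 5.092 − 3.582 = 6.602

(3.422, 6.602)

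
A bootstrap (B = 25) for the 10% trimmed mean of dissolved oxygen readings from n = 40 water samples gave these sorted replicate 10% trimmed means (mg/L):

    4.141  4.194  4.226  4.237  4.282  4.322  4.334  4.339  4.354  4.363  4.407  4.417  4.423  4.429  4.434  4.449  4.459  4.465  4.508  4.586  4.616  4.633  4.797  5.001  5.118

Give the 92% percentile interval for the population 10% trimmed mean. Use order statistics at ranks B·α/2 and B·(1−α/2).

(4.141, 5.001)

α = 0.08; lower rank = 25 × 0.040 = 1; upper rank = 25 × 0.960 = 24.
The 1st smallest replicate is 4.141; the 24th is 5.001.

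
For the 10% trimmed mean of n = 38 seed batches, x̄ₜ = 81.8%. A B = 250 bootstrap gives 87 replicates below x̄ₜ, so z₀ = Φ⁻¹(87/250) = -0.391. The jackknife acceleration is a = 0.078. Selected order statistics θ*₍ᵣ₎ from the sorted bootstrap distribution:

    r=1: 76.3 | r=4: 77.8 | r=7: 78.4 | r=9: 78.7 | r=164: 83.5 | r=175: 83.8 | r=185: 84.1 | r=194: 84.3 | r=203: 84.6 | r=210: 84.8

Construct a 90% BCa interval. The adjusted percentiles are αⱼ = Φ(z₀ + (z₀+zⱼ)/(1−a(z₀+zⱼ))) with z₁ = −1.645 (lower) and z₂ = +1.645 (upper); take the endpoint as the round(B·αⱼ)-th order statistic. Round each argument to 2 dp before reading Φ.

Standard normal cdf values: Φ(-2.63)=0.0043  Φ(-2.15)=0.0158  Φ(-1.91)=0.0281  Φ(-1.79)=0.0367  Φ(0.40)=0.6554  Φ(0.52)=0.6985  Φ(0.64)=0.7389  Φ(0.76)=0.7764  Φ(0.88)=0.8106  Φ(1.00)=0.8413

(77.8, 84.8)

Lower: z₀ + z₁ = -0.391 + (-1.645) = -2.036; 1 − a(z₀+z₁) = 1 − (0.078)(-2.036) = 1.1588; argument = -0.391 + (-2.036)/1.1588 = -2.1480 → -2.15.
α₁ = Φ(-2.15) = 0.0158; rank = round(250 × 0.0158) = 4; θ*₍4₎ = 77.8.
Upper: z₀ + z₂ = 1.254; 1 − a(z₀+z₂) = 0.9022; argument = 0.9990 → 1.00; α₂ = 0.8413; rank = 210; θ*₍210₎ = 84.8.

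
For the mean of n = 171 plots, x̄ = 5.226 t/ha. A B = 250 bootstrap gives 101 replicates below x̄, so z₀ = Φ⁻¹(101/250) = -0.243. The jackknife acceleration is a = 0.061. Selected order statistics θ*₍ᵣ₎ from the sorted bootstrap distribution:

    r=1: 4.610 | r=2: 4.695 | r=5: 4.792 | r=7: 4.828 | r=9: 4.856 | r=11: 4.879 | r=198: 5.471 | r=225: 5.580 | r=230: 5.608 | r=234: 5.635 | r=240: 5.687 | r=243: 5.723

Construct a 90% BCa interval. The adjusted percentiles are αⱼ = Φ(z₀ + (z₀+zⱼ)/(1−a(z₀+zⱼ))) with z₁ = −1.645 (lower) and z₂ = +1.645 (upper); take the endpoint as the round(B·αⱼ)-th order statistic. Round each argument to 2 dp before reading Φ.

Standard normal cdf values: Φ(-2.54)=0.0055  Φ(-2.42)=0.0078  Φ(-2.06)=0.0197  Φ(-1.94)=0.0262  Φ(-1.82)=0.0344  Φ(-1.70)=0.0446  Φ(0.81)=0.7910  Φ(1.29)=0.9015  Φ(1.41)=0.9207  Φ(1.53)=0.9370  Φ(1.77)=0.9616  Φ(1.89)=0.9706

(4.828, 5.580)

Lower: z₀ + z₁ = -0.243 + (-1.645) = -1.888; 1 − a(z₀+z₁) = 1 − (0.061)(-1.888) = 1.1152; argument = -0.243 + (-1.888)/1.1152 = -1.9360 → -1.94.
α₁ = Φ(-1.94) = 0.0262; rank = round(250 × 0.0262) = 7; θ*₍7₎ = 4.828.
Upper: z₀ + z₂ = 1.402; 1 − a(z₀+z₂) = 0.9145; argument = 1.2901 → 1.29; α₂ = 0.9015; rank = 225; θ*₍225₎ = 5.580.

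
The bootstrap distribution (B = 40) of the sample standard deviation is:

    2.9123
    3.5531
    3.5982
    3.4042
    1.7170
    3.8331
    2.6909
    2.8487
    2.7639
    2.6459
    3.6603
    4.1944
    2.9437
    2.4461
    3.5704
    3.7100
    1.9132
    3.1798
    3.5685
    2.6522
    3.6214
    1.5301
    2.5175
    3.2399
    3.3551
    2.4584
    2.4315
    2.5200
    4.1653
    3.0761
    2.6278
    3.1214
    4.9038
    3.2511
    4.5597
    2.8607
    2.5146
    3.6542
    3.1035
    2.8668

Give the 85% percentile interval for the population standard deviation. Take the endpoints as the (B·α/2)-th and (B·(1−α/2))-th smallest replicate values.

Sorted replicates: 1.5301, 1.7170, 1.9132, 2.4315, 2.4461, 2.4584, 2.5146, 2.5175, 2.5200, 2.6278, 2.6459, 2.6522, 2.6909, 2.7639, 2.8487, 2.8607, 2.8668, 2.9123, 2.9437, 3.0761, 3.1035, 3.1214, 3.1798, 3.2399, 3.2511, 3.3551, 3.4042, 3.5531, 3.5685, 3.5704, 3.5982, 3.6214, 3.6542, 3.6603, 3.7100, 3.8331, 4.1653, 4.1944, 4.5597, 4.9038
α = 0.15; lower rank = 40 × 0.075 = 3; upper rank = 40 × 0.925 = 37.
The 3rd smallest replicate is 1.9132; the 37th is 4.1653.

(1.9132, 4.1653)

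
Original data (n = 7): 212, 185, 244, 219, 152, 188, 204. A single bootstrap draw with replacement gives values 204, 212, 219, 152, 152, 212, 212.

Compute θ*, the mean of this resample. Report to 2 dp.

θ* = 194.71

Mean = (204 + 212 + 219 + 152 + 152 + 212 + 212) / 7 = 1363.0 / 7 = 194.71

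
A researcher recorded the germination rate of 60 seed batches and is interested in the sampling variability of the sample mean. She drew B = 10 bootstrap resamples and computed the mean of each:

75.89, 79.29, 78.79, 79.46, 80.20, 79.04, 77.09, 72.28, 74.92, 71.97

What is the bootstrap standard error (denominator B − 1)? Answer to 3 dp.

SE* = 3.017

Bootstrap SE is the standard deviation of the 10 replicate means.
Mean of replicates: (75.89 + 79.29 + 78.79 + 79.46 + 80.20 + 79.04 + 77.09 + 72.28 + 74.92 + 71.97) / 10 = 768.9300 / 10 = 76.8930
Sum of squared deviations: (−1.0030)² + (+2.3970)² + (+1.8970)² + (+2.5670)² + (+3.3070)² + (+2.1470)² + (+0.1970)² + (−4.6130)² + (−1.9730)² + (−4.9230)² = 81.9328
Variance = 81.9328 / 9 = 9.1036
SE* = √9.1036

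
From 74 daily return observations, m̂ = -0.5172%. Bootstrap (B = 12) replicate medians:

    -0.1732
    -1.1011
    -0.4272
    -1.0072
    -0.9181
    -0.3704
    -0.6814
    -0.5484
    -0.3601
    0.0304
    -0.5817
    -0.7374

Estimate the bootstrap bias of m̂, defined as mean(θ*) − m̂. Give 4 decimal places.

mean(θ*) = ((-0.1732) + (-1.1011) + (-0.4272) + (-1.0072) + (-0.9181) + (-0.3704) + (-0.6814) + (-0.5484) + (-0.3601) + 0.0304 + (-0.5817) + (-0.7374)) / 12 = -0.57298
bias = -0.57298 − -0.5172

bias = −0.0558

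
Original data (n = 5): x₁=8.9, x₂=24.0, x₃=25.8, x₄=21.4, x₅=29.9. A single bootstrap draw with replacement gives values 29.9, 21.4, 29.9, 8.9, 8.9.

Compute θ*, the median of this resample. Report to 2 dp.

θ* = 21.40

Sorted: 8.9, 8.9, 21.4, 29.9, 29.9
Median = middle value = 21.40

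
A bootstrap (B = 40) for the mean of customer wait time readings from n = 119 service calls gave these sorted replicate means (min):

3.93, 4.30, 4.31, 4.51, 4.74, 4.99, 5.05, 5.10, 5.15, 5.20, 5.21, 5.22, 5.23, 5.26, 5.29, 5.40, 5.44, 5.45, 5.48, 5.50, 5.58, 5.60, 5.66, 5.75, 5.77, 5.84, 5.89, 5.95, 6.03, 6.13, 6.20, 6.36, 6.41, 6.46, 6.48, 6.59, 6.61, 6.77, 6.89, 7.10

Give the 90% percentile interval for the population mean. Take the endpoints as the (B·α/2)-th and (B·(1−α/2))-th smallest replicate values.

(4.30, 6.77)

α = 0.10; lower rank = 40 × 0.050 = 2; upper rank = 40 × 0.950 = 38.
The 2nd smallest replicate is 4.30; the 38th is 6.77.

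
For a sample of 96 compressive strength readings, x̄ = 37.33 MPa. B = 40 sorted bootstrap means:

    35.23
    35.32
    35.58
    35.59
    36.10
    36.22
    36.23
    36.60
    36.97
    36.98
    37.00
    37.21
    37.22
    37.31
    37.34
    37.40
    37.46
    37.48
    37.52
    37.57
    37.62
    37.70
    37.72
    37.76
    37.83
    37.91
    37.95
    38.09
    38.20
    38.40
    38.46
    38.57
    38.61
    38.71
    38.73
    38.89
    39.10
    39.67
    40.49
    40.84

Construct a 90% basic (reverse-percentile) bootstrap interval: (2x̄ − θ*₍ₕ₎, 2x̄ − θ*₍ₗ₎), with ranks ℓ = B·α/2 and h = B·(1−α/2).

Percentile endpoints at ranks 2 and 38: θ*₍2₎ = 35.32, θ*₍38₎ = 39.67.
Basic interval reflects these around x̄:
  lower = 2 × 37.33 − 39.67 = 34.99
  upper = 2 × 37.33 − 35.32 = 39.34

(34.99, 39.34)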